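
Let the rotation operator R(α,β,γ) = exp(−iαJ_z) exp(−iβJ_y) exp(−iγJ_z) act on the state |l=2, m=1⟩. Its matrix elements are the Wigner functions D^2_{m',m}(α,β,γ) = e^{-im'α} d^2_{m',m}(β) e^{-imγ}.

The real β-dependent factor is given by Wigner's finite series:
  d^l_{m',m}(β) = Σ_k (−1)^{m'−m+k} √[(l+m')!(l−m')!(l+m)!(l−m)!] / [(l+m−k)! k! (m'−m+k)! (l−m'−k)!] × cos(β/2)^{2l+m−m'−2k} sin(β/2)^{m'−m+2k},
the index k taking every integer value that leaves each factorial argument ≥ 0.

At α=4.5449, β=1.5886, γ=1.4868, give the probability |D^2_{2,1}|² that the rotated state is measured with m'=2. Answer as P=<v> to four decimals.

D^2_{2,1}(4.5449,1.5886,1.4868) = e^{-i·2·4.5449}·d^2_{2,1}(1.5886)·e^{-i·1·1.4868}. Compute d first:
Half-angle: c=0.700784, s=0.713373. N=√(24·1·6·1)=12.000000
k: max(0,(1)−(2))=0 … min(2+(1),2−(2))=0
  k=0: (−1)^1·12.0000/(6)·0.7008^3·0.7134^1 = -0.491021
d^2_{2,1}(1.5886) = -0.491021
|D^2_{2,1}|² = |d^2_{2,1}(β)|² = (-0.491021)² = 0.241101 (the z-rotation phases have unit modulus)

P=0.2411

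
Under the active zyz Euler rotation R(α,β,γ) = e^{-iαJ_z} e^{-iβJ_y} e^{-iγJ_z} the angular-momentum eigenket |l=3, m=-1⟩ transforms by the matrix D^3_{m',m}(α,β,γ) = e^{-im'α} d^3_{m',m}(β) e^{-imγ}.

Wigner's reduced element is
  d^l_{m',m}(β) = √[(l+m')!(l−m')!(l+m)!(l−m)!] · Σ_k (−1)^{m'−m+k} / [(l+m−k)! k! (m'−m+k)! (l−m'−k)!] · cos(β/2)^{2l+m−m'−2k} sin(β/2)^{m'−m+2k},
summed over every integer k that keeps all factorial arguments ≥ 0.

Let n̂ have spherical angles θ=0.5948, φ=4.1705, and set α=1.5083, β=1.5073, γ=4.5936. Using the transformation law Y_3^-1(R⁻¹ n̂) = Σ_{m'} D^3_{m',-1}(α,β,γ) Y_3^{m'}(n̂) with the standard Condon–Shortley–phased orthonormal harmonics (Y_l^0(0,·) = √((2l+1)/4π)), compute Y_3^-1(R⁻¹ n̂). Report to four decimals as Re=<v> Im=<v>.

Re=0.0008 Im=-0.0046

Need the full column D^3_{m',-1} for m'=−3..3 at α=1.5083, β=1.5073, γ=4.5936.
cos(β/2)=0.729196, sin(β/2)=0.684305
d^3_{-3,-1}: single k=2 term ⇒ +0.512769;  D = -0.488906+0.154606i
d^3_{-2,-1}: k∈[1..2] ⇒ +0.446140 -0.785800 = -0.339660;  D = -0.081985-0.329617i
d^3_{-1,-1}: k∈[0..2] ⇒ +0.150337 -1.059172 +0.699582 = -0.209253;  D = -0.205824+0.037727i
d^3_{0,-1}: k∈[0..2] ⇒ -0.488722 +1.291200 -0.379038 = +0.423440;  D = -0.050182-0.420456i
d^3_{1,-1}: k∈[0..2] ⇒ +0.794379 -0.932775 +0.102683 = -0.035714;  D = +0.035657-0.002009i
d^3_{2,-1}: k∈[0..1] ⇒ -0.785800 +0.346013 = -0.439786;  D = +0.002728-0.439778i
d^3_{3,-1}: single k=0 term ⇒ +0.451578;  D = +0.450513+0.030999i
Y_3^{m'}(θ=0.5948,φ=4.1705) and Σ D·Y over m':
  (-0.4889+0.1546i)·(+0.0733+0.0040i)  (-0.0820-0.3296i)·(-0.1244-0.2349i)  (-0.2058+0.0377i)·(-0.2270+0.3770i)  (-0.0502-0.4205i)·(+0.1329+0.0000i)  (+0.0357-0.0020i)·(+0.2270+0.3770i)  (+0.0027-0.4398i)·(-0.1244+0.2349i)  (+0.4505+0.0310i)·(-0.0733+0.0040i)
Y_3^-1(R⁻¹ n̂) = +0.000801-0.004566i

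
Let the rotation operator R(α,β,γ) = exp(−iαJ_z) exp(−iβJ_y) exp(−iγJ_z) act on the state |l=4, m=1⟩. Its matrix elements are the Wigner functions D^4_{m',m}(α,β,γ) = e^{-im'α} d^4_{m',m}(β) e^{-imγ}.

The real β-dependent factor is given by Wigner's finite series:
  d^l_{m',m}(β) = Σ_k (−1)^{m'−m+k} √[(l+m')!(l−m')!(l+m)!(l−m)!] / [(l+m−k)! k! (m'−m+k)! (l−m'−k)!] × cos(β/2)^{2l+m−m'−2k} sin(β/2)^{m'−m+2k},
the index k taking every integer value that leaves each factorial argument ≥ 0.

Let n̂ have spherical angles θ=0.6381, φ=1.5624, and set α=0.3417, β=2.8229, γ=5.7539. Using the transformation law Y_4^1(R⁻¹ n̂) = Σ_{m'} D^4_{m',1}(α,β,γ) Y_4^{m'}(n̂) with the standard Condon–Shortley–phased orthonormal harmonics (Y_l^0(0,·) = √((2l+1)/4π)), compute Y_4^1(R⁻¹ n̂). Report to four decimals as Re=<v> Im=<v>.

Need the full column D^4_{m',1} for m'=−4..4 at α=0.3417, β=2.8229, γ=5.7539.
cos(β/2)=0.158673, sin(β/2)=0.987331
d^4_{-4,1}: single k=5 term ⇒ +0.028049;  D = -0.008964+0.026578i
d^4_{-3,1}: k∈[4..5] ⇒ +0.007969 -0.185120 = -0.177151;  D = -0.002907-0.177127i
d^4_{-2,1}: k∈[3..5] ⇒ +0.001369 -0.079511 +0.615714 = +0.537572;  D = +0.188422+0.503468i
d^4_{-1,1}: k∈[2..5] ⇒ +0.000156 -0.018071 +0.349843 -0.903032 = -0.571104;  D = -0.367833-0.436874i
d^4_{0,1}: k∈[1..4] ⇒ +0.000011 -0.002598 +0.100575 -0.649019 = -0.551031;  D = -0.475633-0.278225i
d^4_{1,1}: k∈[0..3] ⇒ +0.000000 -0.000233 +0.018071 -0.233229 = -0.215391;  D = -0.211612-0.040168i
d^4_{2,1}: k∈[0..2] ⇒ -0.000011 +0.002054 -0.053007 = -0.050965;  D = -0.050360+0.007823i
d^4_{3,1}: k∈[0..1] ⇒ +0.000123 -0.007969 = -0.007845;  D = -0.006900+0.003732i
d^4_{4,1}: single k=0 term ⇒ -0.000724;  D = -0.000485+0.000538i
Y_4^{m'}(θ=0.6381,φ=1.5624) and Σ D·Y over m':
  (-0.0090+0.0266i)·(+0.0557+0.0019i)  (-0.0029-0.1771i)·(-0.0054+0.2124i)  (+0.1884+0.5035i)·(-0.4173-0.0070i)  (-0.3678-0.4369i)·(+0.0029-0.3432i)  (-0.4756-0.2782i)·(-0.1890+0.0000i)  (-0.2116-0.0402i)·(-0.0029-0.3432i)  (-0.0504+0.0078i)·(-0.4173+0.0070i)  (-0.0069+0.0037i)·(+0.0054+0.2124i)  (-0.0005+0.0005i)·(+0.0557-0.0019i)
Y_4^1(R⁻¹ n̂) = -0.092185+0.035637i

Re=-0.0922 Im=0.0356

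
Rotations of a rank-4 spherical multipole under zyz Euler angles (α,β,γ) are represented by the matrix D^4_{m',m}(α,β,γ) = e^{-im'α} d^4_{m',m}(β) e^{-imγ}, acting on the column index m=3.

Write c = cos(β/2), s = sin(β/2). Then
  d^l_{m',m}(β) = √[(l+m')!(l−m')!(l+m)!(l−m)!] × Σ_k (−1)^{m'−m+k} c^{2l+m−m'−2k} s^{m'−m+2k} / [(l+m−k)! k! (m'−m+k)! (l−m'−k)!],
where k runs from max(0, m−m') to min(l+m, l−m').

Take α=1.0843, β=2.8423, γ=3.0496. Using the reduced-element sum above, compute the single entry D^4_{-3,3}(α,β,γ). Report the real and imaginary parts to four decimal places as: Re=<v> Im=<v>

First d^4_{-3,3}(β=2.8423), then the phase factors e^{-i(-3)α} and e^{-i(3)γ}:
With c≡cos(β/2)=0.149088 and s≡sin(β/2)=0.988824, N=[1·5040·5040·1]^{1/2}=5040.000000
Admissible k: 6..7 (factorial args all ≥0)
  k=6: (−1)^0·5040.0000/(720)·0.1491^2·0.9888^6 = +0.145445
  k=7: (−1)^1·5040.0000/(5040)·0.1491^0·0.9888^8 = -0.914011
d^4_{-3,3}(2.8423) = +0.145445 -0.914011 = -0.768566
D = (-0.993812-0.111078i)·(-0.768566)·(-0.962159-0.272488i) = -0.711644-0.290269i

Re=-0.7116 Im=-0.2903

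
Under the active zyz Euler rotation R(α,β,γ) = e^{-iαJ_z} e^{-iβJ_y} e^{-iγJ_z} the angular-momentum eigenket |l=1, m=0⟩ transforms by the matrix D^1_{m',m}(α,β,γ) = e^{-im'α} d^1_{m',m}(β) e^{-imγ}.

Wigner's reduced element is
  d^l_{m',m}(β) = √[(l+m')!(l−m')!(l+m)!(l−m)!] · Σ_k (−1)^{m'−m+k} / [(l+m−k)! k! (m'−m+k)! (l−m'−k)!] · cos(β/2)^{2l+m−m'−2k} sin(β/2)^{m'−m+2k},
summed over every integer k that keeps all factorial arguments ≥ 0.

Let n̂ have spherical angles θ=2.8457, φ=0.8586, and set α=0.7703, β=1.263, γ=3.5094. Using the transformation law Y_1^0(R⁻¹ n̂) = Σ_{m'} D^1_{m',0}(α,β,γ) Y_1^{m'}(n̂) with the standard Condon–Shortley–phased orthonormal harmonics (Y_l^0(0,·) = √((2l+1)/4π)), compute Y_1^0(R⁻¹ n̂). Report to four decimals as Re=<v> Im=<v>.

Need the full column D^1_{m',0} for m'=−1..1 at α=0.7703, β=1.263, γ=3.5094.
cos(β/2)=0.807143, sin(β/2)=0.590356
d^1_{-1,0}: single k=1 term ⇒ +0.673875;  D = +0.483641+0.469253i
d^1_{0,0}: k∈[0..1] ⇒ +0.651480 -0.348520 = +0.302959;  D = +0.302959+0.000000i
d^1_{1,0}: single k=0 term ⇒ -0.673875;  D = -0.483641+0.469253i
Y_1^{m'}(θ=2.8457,φ=0.8586) and Σ D·Y over m':
  (+0.4836+0.4693i)·(+0.0658-0.0763i)  (+0.3030+0.0000i)·(-0.4674+0.0000i)  (-0.4836+0.4693i)·(-0.0658-0.0763i)
Y_1^0(R⁻¹ n̂) = -0.006345+0.000000i

Re=-0.0063 Im=0.0000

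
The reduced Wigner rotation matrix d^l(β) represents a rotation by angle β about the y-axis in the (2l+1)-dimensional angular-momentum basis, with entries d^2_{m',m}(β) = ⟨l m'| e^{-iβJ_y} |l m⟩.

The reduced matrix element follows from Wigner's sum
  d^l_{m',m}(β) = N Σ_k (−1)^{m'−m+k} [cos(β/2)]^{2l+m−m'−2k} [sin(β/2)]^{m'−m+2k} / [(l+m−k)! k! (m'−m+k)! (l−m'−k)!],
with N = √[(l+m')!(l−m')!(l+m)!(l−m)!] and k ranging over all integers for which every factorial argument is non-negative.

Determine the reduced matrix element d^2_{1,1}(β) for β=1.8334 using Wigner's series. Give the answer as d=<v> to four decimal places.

d^2_{1,1}(β=1.8334) via Wigner's sum:
With c≡cos(β/2)=0.608442 and s≡sin(β/2)=0.793598, N=[6·1·6·1]^{1/2}=6.000000
k∈{0,1} keeps every argument non-negative
  k=0: (−1)^0·6.0000/(6)·0.6084^4·0.7936^0 = +0.137050
  k=1: (−1)^1·6.0000/(2)·0.6084^2·0.7936^2 = -0.699457
d^2_{1,1}(1.8334) = +0.137050 -0.699457 = -0.562408

d=-0.5624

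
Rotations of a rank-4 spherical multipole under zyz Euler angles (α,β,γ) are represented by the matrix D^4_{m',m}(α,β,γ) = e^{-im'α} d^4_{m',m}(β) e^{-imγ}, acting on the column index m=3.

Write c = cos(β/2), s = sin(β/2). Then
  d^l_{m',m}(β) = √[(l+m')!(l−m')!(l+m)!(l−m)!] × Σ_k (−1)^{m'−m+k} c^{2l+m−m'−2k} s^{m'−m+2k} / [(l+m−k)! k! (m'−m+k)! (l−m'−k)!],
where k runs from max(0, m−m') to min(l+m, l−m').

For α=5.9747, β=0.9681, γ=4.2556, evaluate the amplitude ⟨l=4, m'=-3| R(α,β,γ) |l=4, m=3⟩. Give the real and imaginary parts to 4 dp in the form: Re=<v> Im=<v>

Re=0.0230 Im=-0.0483

D^4_{-3,3}(5.9747,0.9681,4.2556) = e^{-i·-3·5.9747}·d^4_{-3,3}(0.9681)·e^{-i·3·4.2556}. Compute d first:
With c≡cos(β/2)=0.885117 and s≡sin(β/2)=0.465368, N=[1·5040·5040·1]^{1/2}=5040.000000
Admissible k: 6..7 (factorial args all ≥0)
  k=6: (−1)^0·5040.0000/(720)·0.8851^2·0.4654^6 = +0.055703
  k=7: (−1)^1·5040.0000/(5040)·0.8851^0·0.4654^8 = -0.002200
d^4_{-3,3}(0.9681) = +0.055703 -0.002200 = +0.053503
Attach z-rotation phases: D = e^{-i(-3)(5.9747)}·(+0.053503)·e^{-i(3)(4.2556)} = +0.023027-0.048295i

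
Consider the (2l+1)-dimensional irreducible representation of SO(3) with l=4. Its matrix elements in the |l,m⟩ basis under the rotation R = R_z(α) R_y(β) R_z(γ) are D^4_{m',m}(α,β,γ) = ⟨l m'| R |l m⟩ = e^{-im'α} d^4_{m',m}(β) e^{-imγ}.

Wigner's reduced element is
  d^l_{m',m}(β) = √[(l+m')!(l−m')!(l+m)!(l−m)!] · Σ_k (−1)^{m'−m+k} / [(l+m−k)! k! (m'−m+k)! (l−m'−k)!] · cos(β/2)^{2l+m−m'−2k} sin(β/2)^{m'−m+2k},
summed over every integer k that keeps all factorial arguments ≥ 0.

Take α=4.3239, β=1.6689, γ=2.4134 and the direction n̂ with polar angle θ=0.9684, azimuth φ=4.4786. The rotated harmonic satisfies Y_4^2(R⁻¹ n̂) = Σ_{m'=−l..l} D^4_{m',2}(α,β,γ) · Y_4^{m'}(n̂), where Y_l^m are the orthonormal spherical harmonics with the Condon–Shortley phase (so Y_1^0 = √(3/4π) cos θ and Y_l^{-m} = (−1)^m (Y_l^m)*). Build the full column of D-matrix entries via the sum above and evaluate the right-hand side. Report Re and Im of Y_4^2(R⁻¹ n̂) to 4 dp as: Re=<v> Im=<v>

Re=0.2077 Im=0.3766

Need the full column D^4_{m',2} for m'=−4..4 at α=4.3239, β=1.6689, γ=2.4134.
cos(β/2)=0.671585, sin(β/2)=0.740927
d^4_{-4,2}: single k=6 term ⇒ +0.394852;  D = +0.392974-0.038465i
d^4_{-3,2}: k∈[5..6] ⇒ +0.759218 -0.308031 = +0.451187;  D = -0.129415+0.432229i
d^4_{-2,2}: k∈[4..6] ⇒ +0.919598 -0.895441 +0.090825 = +0.114982;  D = -0.089450-0.072247i
d^4_{-1,2}: k∈[3..5] ⇒ +0.785864 -1.434788 +0.349274 = -0.299649;  D = -0.262549+0.144421i
d^4_{0,2}: k∈[2..4] ⇒ +0.477837 -1.550947 +0.707908 = -0.365202;  D = -0.041692-0.362814i
d^4_{1,2}: k∈[1..3] ⇒ +0.193696 -1.178797 +0.956525 = -0.028576;  D = +0.027509+0.007734i
d^4_{2,2}: k∈[0..2] ⇒ +0.041382 -0.604421 +0.919598 = +0.356559;  D = +0.219335-0.281117i
d^4_{3,2}: k∈[0..1] ⇒ -0.170824 +0.623760 = +0.452937;  D = +0.224953+0.393126i
d^4_{4,2}: single k=0 term ⇒ +0.266525;  D = -0.264232+0.034881i
Y_4^{m'}(θ=0.9684,φ=4.4786) and Σ D·Y over m':
  (+0.3930-0.0385i)·(+0.1211+0.1642i)  (-0.1294+0.4322i)·(+0.2560-0.3031i)  (-0.0894-0.0722i)·(-0.2529-0.1277i)  (-0.2625+0.1444i)·(+0.0385-0.1617i)  (-0.0417-0.3628i)·(-0.3199+0.0000i)  (+0.0275+0.0077i)·(-0.0385-0.1617i)  (+0.2193-0.2811i)·(-0.2529+0.1277i)  (+0.2250+0.3931i)·(-0.2560-0.3031i)  (-0.2642+0.0349i)·(+0.1211-0.1642i)
Y_4^2(R⁻¹ n̂) = +0.207678+0.376630i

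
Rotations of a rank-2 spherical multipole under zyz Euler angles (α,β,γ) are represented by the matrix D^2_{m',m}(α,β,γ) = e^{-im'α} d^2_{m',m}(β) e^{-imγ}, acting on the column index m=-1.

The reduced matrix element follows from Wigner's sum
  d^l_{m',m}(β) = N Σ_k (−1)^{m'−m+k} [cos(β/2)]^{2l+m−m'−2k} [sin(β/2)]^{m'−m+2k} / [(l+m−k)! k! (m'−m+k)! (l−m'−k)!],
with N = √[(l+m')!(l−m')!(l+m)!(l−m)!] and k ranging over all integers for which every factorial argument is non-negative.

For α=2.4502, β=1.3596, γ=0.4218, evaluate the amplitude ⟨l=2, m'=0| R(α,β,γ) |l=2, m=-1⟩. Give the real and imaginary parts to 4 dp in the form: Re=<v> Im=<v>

Re=-0.2290 Im=-0.1028

First d^2_{0,-1}(β=1.3596), then the phase factors e^{-i(0)α} and e^{-i(-1)γ}:
With c≡cos(β/2)=0.777698 and s≡sin(β/2)=0.628637, N=[2·2·1·6]^{1/2}=4.898979
k∈{0,1} keeps every argument non-negative
  k=0: (−1)^1·4.8990/(2)·0.7777^3·0.6286^1 = -0.724285
  k=1: (−1)^2·4.8990/(2)·0.7777^1·0.6286^3 = +0.473247
d^2_{0,-1}(1.3596) = -0.724285 +0.473247 = -0.251038
Attach z-rotation phases: D = e^{-i(0)(2.4502)}·(-0.251038)·e^{-i(-1)(0.4218)} = -0.229036-0.102776i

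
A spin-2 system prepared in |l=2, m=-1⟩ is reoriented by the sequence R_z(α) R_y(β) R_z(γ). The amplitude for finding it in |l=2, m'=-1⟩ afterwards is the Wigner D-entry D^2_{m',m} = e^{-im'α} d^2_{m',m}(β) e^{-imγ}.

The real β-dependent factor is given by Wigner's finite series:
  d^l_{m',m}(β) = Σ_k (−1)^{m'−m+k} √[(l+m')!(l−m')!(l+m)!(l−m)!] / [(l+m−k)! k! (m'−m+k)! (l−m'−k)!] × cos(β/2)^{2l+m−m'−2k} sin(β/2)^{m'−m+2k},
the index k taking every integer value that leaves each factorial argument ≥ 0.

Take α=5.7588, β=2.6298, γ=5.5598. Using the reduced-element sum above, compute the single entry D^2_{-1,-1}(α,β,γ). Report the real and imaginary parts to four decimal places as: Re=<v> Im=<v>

Re=-0.0558 Im=0.1667

First d^2_{-1,-1}(β=2.6298), then the phase factors e^{-i(-1)α} and e^{-i(-1)γ}:
With c≡cos(β/2)=0.253113 and s≡sin(β/2)=0.967437, N=[1·6·1·6]^{1/2}=6.000000
k: max(0,(-1)−(-1))=0 … min(2+(-1),2−(-1))=1
  k=0: (−1)^0·6.0000/(6)·0.2531^4·0.9674^0 = +0.004104
  k=1: (−1)^1·6.0000/(2)·0.2531^2·0.9674^2 = -0.179885
d^2_{-1,-1}(2.6298) = +0.004104 -0.179885 = -0.175780
D = (+0.865632-0.500681i)·(-0.175780)·(+0.749569-0.661926i) = -0.055799+0.166689i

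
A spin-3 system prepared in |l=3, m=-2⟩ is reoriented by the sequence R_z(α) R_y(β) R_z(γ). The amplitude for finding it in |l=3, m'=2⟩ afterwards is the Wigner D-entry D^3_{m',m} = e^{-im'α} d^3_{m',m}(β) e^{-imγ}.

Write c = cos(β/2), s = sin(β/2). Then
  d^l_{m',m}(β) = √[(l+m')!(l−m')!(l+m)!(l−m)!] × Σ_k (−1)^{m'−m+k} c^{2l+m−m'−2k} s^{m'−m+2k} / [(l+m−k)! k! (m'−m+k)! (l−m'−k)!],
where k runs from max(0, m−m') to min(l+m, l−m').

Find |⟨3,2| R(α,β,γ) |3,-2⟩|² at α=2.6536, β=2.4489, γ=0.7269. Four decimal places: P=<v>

P=0.0584

First d^3_{2,-2}(β=2.4489), then the phase factors e^{-i(2)α} and e^{-i(-2)γ}:
With c≡cos(β/2)=0.339463 and s≡sin(β/2)=0.940619, N=[120·1·1·120]^{1/2}=120.000000
The bounds max(0,m−m')=0 and min(l+m,l−m')=1 give 2 terms
  k=0: (−1)^4·120.0000/(24)·0.3395^2·0.9406^4 = +0.451036
  k=1: (−1)^5·120.0000/(120)·0.3395^0·0.9406^6 = -0.692601
d^3_{2,-2}(2.4489) = +0.451036 -0.692601 = -0.241565
|D^3_{2,-2}|² = |d^3_{2,-2}(β)|² = (-0.241565)² = 0.058354 (the z-rotation phases have unit modulus)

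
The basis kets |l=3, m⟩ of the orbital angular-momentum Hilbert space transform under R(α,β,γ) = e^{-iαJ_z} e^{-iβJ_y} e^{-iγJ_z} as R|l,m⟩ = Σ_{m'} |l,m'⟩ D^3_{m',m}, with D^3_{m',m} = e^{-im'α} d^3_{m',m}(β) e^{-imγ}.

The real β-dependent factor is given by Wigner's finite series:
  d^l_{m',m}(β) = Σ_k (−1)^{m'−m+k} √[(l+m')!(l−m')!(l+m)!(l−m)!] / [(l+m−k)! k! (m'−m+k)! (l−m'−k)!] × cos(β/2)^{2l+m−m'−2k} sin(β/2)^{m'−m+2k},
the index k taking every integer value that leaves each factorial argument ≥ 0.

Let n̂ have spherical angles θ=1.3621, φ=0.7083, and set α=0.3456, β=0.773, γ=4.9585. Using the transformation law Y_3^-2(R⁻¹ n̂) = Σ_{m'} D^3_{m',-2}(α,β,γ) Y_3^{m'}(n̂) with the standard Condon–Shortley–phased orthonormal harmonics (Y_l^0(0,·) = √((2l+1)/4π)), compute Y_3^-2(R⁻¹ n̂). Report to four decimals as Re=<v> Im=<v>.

Re=-0.2336 Im=0.1979

Need the full column D^3_{m',-2} for m'=−3..3 at α=0.3456, β=0.773, γ=4.9585.
cos(β/2)=0.926234, sin(β/2)=0.376949
d^3_{-3,-2}: single k=1 term ⇒ +0.629451;  D = -0.026287-0.628902i
d^3_{-2,-2}: k∈[0..1] ⇒ +0.631429 -0.522899 = +0.108530;  D = -0.040998-0.100488i
d^3_{-1,-2}: k∈[0..1] ⇒ -0.812618 +0.269178 = -0.543439;  D = +0.363606+0.403878i
d^3_{0,-2}: k∈[0..1] ⇒ +0.572807 -0.094871 = +0.477937;  D = -0.421198-0.225866i
d^3_{1,-2}: k∈[0..1] ⇒ -0.269178 +0.022291 = -0.246887;  D = +0.244238+0.036069i
d^3_{2,-2}: k∈[0..1] ⇒ +0.086605 -0.002869 = +0.083736;  D = -0.082084+0.016552i
d^3_{3,-2}: single k=0 term ⇒ -0.017267;  D = +0.014769-0.008945i
Y_3^{m'}(θ=1.3621,φ=0.7083) and Σ D·Y over m':
  (-0.0263-0.6289i)·(-0.2056-0.3322i)  (-0.0410-0.1005i)·(+0.0311-0.2002i)  (+0.3636+0.4039i)·(-0.1886+0.1615i)  (-0.4212-0.2259i)·(-0.2154+0.0000i)  (+0.2442+0.0361i)·(+0.1886+0.1615i)  (-0.0821+0.0166i)·(+0.0311+0.2002i)  (+0.0148-0.0089i)·(+0.2056-0.3322i)
Y_3^-2(R⁻¹ n̂) = -0.233591+0.197888i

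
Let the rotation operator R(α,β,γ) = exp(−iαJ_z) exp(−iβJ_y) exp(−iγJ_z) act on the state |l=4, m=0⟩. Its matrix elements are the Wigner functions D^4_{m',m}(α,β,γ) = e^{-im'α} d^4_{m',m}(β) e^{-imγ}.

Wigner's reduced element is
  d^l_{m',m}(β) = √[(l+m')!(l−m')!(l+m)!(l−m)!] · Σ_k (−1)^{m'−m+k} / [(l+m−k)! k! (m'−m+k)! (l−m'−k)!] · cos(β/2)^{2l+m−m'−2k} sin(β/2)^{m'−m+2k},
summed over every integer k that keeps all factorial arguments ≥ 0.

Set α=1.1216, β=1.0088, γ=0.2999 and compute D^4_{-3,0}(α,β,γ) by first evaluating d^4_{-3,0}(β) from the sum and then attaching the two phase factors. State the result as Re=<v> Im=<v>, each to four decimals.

First d^4_{-3,0}(β=1.0088), then the phase factors e^{-i(-3)α} and e^{-i(0)γ}:
Half-angle: c=0.875465, s=0.483282. N=√(1·5040·24·24)=1703.830978
k: max(0,(0)−(-3))=3 … min(4+(0),4−(-3))=4
  k=3: (−1)^0·1703.8310/(144)·0.8755^5·0.4833^3 = +0.686846
  k=4: (−1)^1·1703.8310/(144)·0.8755^3·0.4833^5 = -0.209307
d^4_{-3,0}(1.0088) = +0.686846 -0.209307 = +0.477539
Attach z-rotation phases: D = e^{-i(-3)(1.1216)}·(+0.477539)·e^{-i(0)(0.2999)} = -0.465693-0.105707i

Re=-0.4657 Im=-0.1057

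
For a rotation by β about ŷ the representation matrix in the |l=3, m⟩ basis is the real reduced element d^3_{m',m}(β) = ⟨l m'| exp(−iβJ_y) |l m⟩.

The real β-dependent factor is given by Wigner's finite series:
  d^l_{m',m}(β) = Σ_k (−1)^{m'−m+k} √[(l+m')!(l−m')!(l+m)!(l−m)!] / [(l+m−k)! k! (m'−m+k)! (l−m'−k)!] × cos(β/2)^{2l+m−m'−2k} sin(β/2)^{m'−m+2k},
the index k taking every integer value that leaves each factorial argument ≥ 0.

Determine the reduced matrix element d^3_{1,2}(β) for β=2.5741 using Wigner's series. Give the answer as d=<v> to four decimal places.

d=-0.1176

d^3_{1,2}(β=2.5741) via Wigner's sum:
Half-angle: c=0.279954, s=0.960013. N=√(24·2·120·1)=75.894664
k∈{1,2} keeps every argument non-negative
  k=1: (−1)^0·75.8947/(24)·0.2800^5·0.9600^1 = +0.005220
  k=2: (−1)^1·75.8947/(12)·0.2800^3·0.9600^3 = -0.122779
d^3_{1,2}(2.5741) = +0.005220 -0.122779 = -0.117558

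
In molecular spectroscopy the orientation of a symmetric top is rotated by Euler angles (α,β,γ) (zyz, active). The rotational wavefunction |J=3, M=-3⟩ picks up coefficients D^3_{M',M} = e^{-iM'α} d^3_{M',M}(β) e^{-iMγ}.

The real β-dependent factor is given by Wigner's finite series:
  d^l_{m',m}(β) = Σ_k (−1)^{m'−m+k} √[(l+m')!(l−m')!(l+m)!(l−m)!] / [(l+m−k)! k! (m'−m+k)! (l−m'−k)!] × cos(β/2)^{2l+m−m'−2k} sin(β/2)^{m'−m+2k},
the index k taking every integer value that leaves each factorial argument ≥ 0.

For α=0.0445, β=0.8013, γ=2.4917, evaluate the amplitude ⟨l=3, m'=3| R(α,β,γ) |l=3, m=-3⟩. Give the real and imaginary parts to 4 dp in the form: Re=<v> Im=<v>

D^3_{3,-3}(0.0445,0.8013,2.4917) = e^{-i·3·0.0445}·d^3_{3,-3}(0.8013)·e^{-i·-3·2.4917}. Compute d first:
With c≡cos(β/2)=0.920808 and s≡sin(β/2)=0.390017, N=[720·1·1·720]^{1/2}=720.000000
Admissible k: 0..0 (factorial args all ≥0)
  k=0: (−1)^6·720.0000/(720)·0.9208^0·0.3900^6 = +0.003520
d^3_{3,-3}(0.8013) = +0.003520
Attach z-rotation phases: D = e^{-i(3)(0.0445)}·(+0.003520)·e^{-i(-3)(2.4917)} = +0.001726+0.003068i

Re=0.0017 Im=0.0031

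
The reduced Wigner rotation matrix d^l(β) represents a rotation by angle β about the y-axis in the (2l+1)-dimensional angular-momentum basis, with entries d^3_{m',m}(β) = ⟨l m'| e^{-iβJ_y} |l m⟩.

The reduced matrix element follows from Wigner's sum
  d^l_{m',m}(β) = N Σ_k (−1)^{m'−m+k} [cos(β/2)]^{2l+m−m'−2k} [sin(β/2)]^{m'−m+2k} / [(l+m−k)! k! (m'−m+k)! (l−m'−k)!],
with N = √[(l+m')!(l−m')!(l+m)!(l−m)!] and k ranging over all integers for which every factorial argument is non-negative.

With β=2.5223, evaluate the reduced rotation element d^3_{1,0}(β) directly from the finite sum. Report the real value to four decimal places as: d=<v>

d=-0.5820

d^3_{1,0}(β=2.5223) via Wigner's sum:
With c≡cos(β/2)=0.304722 and s≡sin(β/2)=0.952441, N=[24·2·6·6]^{1/2}=41.569219
k∈{0,1,2} keeps every argument non-negative
  k=0: (−1)^1·41.5692/(12)·0.3047^5·0.9524^1 = -0.008669
  k=1: (−1)^2·41.5692/(4)·0.3047^3·0.9524^3 = +0.254061
  k=2: (−1)^3·41.5692/(12)·0.3047^1·0.9524^5 = -0.827343
d^3_{1,0}(2.5223) = -0.008669 +0.254061 -0.827343 = -0.581951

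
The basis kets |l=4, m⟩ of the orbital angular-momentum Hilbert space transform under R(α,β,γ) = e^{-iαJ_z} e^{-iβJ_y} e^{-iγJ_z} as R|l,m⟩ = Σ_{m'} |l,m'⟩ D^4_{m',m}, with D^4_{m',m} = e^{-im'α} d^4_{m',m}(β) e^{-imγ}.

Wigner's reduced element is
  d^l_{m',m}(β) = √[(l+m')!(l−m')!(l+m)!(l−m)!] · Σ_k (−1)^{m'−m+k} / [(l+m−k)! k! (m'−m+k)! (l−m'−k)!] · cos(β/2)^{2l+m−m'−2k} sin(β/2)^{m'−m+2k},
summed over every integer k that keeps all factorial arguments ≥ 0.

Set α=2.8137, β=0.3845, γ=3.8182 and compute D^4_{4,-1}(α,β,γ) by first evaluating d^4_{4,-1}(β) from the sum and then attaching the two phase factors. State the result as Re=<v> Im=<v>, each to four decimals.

D^4_{4,-1}(2.8137,0.3845,3.8182) = e^{-i·4·2.8137}·d^4_{4,-1}(0.3845)·e^{-i·-1·3.8182}. Compute d first:
c=cos(0.3845/2)=0.981577, s=sin(0.3845/2)=0.191068; N=√[40320·1·6·120]=5387.986637
The bounds max(0,m−m')=0 and min(l+m,l−m')=0 give 1 term
  k=0: (−1)^5·5387.9866/(720)·0.9816^3·0.1911^5 = -0.001802
d^4_{4,-1}(0.3845) = -0.001802
Phases: e^{-i·(4)·2.8137}=+0.256332+0.966589i, e^{-i·(-1)·3.8182}=-0.779702-0.626151i ⇒ D=-0.000731+0.001647i

Re=-0.0007 Im=0.0016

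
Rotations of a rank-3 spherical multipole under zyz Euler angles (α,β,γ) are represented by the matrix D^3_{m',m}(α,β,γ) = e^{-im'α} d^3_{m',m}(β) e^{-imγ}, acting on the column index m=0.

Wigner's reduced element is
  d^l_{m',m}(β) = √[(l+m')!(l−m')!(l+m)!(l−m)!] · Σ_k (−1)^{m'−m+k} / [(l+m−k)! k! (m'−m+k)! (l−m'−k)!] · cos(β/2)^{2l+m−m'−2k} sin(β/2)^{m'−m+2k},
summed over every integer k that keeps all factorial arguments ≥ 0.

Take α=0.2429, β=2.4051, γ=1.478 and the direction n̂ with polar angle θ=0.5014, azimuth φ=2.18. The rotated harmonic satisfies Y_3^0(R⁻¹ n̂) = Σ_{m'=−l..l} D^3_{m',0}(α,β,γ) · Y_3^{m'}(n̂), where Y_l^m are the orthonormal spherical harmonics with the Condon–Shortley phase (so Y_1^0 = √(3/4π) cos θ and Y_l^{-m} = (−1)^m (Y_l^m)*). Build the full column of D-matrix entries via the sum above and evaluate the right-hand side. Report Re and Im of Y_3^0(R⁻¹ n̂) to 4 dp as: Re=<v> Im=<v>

Need the full column D^3_{m',0} for m'=−3..3 at α=0.2429, β=2.4051, γ=1.478.
cos(β/2)=0.359980, sin(β/2)=0.932960
d^3_{-3,0}: single k=3 term ⇒ +0.169410;  D = +0.126387+0.112810i
d^3_{-2,0}: k∈[2..3] ⇒ +0.080057 -0.537736 = -0.457679;  D = -0.404726-0.213698i
d^3_{-1,0}: k∈[1..3] ⇒ +0.019536 -0.393673 +0.881422 = +0.507286;  D = +0.492394+0.122012i
d^3_{0,0}: k∈[0..3] ⇒ +0.002176 -0.131547 +0.883591 -0.659445 = +0.094775;  D = +0.094775+0.000000i
d^3_{1,0}: k∈[0..2] ⇒ -0.019536 +0.393673 -0.881422 = -0.507286;  D = -0.492394+0.122012i
d^3_{2,0}: k∈[0..1] ⇒ +0.080057 -0.537736 = -0.457679;  D = -0.404726+0.213698i
d^3_{3,0}: single k=0 term ⇒ -0.169410;  D = -0.126387+0.112810i
Y_3^{m'}(θ=0.5014,φ=2.18) and Σ D·Y over m':
  (+0.1264+0.1128i)·(+0.0448-0.0118i)  (-0.4047-0.2137i)·(-0.0715+0.1943i)  (+0.4924+0.1220i)·(-0.2529-0.3624i)  (+0.0948+0.0000i)·(+0.2765+0.0000i)  (-0.4924+0.1220i)·(+0.2529-0.3624i)  (-0.4047+0.2137i)·(-0.0715-0.1943i)  (-0.1264+0.1128i)·(-0.0448-0.0118i)
Y_3^0(R⁻¹ n̂) = +0.020495-0.000000i

Re=0.0205 Im=0.0000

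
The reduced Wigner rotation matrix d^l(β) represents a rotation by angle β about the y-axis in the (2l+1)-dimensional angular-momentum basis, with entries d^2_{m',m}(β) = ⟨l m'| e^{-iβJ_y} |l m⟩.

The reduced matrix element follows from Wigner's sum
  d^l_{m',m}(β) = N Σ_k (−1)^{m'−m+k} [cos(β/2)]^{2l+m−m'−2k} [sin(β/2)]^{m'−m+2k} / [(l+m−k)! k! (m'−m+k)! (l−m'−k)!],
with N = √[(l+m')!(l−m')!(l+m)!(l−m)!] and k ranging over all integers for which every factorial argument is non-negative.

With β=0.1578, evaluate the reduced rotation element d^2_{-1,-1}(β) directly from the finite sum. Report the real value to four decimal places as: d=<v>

d^2_{-1,-1}(β=0.1578) via Wigner's sum:
Half-angle: c=0.996889, s=0.078818. N=√(1·6·1·6)=6.000000
k: max(0,(-1)−(-1))=0 … min(2+(-1),2−(-1))=1
  k=0: (−1)^0·6.0000/(6)·0.9969^4·0.0788^0 = +0.987614
  k=1: (−1)^1·6.0000/(2)·0.9969^2·0.0788^2 = -0.018521
d^2_{-1,-1}(0.1578) = +0.987614 -0.018521 = +0.969093

d=0.9691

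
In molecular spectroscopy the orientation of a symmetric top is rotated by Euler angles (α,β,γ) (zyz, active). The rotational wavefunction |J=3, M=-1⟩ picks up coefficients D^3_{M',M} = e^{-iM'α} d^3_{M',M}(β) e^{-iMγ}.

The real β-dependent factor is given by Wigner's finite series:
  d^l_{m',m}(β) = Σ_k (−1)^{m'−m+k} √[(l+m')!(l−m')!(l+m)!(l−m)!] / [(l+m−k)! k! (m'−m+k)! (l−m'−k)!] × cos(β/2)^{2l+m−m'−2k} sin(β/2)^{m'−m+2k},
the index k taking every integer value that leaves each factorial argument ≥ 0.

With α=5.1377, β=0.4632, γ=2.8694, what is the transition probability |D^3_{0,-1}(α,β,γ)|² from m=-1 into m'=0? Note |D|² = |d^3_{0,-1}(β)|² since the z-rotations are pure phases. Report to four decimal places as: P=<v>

P=0.3373

D^3_{0,-1}(5.1377,0.4632,2.8694) = e^{-i·0·5.1377}·d^3_{0,-1}(0.4632)·e^{-i·-1·2.8694}. Compute d first:
With c≡cos(β/2)=0.973300 and s≡sin(β/2)=0.229535, N=[6·6·2·24]^{1/2}=41.569219
Admissible k: 0..2 (factorial args all ≥0)
  k=0: (−1)^1·41.5692/(12)·0.9733^5·0.2295^1 = -0.694503
  k=1: (−1)^2·41.5692/(4)·0.9733^3·0.2295^3 = +0.115878
  k=2: (−1)^3·41.5692/(12)·0.9733^1·0.2295^5 = -0.002148
d^3_{0,-1}(0.4632) = -0.694503 +0.115878 -0.002148 = -0.580774
|D^3_{0,-1}|² = |d^3_{0,-1}(β)|² = (-0.580774)² = 0.337298 (the z-rotation phases have unit modulus)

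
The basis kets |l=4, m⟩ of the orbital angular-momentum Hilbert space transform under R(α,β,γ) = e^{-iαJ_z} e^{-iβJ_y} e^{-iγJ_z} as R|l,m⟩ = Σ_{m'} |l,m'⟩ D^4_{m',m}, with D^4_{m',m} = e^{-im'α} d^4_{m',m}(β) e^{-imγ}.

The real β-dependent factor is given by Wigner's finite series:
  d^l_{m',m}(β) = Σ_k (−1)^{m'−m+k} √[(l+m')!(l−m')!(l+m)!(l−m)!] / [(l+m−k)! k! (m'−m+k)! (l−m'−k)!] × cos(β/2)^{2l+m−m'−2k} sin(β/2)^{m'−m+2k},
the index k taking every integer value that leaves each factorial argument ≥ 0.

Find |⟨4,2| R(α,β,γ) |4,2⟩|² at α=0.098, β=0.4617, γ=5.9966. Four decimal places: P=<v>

Split into d^4_{2,2}(β=0.4617) × two z-phases.
With c≡cos(β/2)=0.973472 and s≡sin(β/2)=0.228805, N=[720·2·720·2]^{1/2}=1440.000000
k: max(0,(2)−(2))=0 … min(4+(2),4−(2))=2
  k=0: (−1)^0·1440.0000/(1440)·0.9735^8·0.2288^0 = +0.806471
  k=1: (−1)^1·1440.0000/(120)·0.9735^6·0.2288^2 = -0.534631
  k=2: (−1)^2·1440.0000/(96)·0.9735^4·0.2288^4 = +0.036919
d^4_{2,2}(0.4617) = +0.806471 -0.534631 +0.036919 = +0.308759
|D^4_{2,2}|² = |d^4_{2,2}(β)|² = (+0.308759)² = 0.095332 (the z-rotation phases have unit modulus)

P=0.0953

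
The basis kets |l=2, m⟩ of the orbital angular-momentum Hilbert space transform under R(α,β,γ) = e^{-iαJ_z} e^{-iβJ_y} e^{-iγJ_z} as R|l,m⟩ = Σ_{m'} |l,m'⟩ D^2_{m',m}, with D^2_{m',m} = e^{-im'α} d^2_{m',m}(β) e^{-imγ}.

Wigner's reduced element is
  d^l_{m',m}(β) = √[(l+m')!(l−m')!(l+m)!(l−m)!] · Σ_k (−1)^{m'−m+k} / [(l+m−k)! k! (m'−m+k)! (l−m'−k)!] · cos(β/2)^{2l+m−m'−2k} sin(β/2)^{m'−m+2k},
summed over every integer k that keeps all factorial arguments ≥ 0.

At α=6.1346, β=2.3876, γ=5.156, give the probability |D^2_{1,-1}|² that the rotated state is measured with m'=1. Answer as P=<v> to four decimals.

P=0.1567

D^2_{1,-1}(6.1346,2.3876,5.156) = e^{-i·1·6.1346}·d^2_{1,-1}(2.3876)·e^{-i·-1·5.156}. Compute d first:
Half-angle: c=0.368129, s=0.929775. N=√(6·1·1·6)=6.000000
Admissible k: 0..1 (factorial args all ≥0)
  k=0: (−1)^2·6.0000/(2)·0.3681^2·0.9298^2 = +0.351461
  k=1: (−1)^3·6.0000/(6)·0.3681^0·0.9298^4 = -0.747327
d^2_{1,-1}(2.3876) = +0.351461 -0.747327 = -0.395866
|D^2_{1,-1}|² = |d^2_{1,-1}(β)|² = (-0.395866)² = 0.156710 (the z-rotation phases have unit modulus)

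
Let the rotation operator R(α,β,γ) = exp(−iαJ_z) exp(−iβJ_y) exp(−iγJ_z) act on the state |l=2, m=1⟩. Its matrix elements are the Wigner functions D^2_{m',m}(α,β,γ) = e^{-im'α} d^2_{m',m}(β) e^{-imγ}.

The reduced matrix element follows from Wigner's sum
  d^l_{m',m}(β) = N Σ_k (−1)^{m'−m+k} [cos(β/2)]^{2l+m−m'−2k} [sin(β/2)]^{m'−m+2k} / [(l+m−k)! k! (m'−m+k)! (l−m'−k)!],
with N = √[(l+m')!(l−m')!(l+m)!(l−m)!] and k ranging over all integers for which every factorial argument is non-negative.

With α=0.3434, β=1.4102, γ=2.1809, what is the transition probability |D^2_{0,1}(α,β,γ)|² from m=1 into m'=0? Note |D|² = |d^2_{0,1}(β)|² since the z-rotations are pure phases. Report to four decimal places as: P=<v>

P=0.0374

Split into d^2_{0,1}(β=1.4102) × two z-phases.
c=cos(1.4102/2)=0.761547, s=sin(1.4102/2)=0.648110; N=√[2·2·6·1]=4.898979
k∈{1,2} keeps every argument non-negative
  k=1: (−1)^0·4.8990/(2)·0.7615^3·0.6481^1 = +0.701155
  k=2: (−1)^1·4.8990/(2)·0.7615^1·0.6481^3 = -0.507830
d^2_{0,1}(1.4102) = +0.701155 -0.507830 = +0.193325
|D^2_{0,1}|² = |d^2_{0,1}(β)|² = (+0.193325)² = 0.037375 (the z-rotation phases have unit modulus)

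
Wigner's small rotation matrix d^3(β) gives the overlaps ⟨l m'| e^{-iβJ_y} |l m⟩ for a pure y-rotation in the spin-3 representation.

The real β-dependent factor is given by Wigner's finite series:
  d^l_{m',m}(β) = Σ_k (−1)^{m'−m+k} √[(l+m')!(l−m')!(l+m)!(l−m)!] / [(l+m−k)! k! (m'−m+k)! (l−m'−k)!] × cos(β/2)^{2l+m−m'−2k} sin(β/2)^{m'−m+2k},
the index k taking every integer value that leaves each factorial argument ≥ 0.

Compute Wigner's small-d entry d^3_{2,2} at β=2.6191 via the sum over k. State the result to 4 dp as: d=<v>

d=-0.0205

d^3_{2,2}(β=2.6191) via Wigner's sum:
With c≡cos(β/2)=0.258285 and s≡sin(β/2)=0.966069, N=[120·1·120·1]^{1/2}=120.000000
Admissible k: 0..1 (factorial args all ≥0)
  k=0: (−1)^0·120.0000/(120)·0.2583^6·0.9661^0 = +0.000297
  k=1: (−1)^1·120.0000/(24)·0.2583^4·0.9661^2 = -0.020767
d^3_{2,2}(2.6191) = +0.000297 -0.020767 = -0.020470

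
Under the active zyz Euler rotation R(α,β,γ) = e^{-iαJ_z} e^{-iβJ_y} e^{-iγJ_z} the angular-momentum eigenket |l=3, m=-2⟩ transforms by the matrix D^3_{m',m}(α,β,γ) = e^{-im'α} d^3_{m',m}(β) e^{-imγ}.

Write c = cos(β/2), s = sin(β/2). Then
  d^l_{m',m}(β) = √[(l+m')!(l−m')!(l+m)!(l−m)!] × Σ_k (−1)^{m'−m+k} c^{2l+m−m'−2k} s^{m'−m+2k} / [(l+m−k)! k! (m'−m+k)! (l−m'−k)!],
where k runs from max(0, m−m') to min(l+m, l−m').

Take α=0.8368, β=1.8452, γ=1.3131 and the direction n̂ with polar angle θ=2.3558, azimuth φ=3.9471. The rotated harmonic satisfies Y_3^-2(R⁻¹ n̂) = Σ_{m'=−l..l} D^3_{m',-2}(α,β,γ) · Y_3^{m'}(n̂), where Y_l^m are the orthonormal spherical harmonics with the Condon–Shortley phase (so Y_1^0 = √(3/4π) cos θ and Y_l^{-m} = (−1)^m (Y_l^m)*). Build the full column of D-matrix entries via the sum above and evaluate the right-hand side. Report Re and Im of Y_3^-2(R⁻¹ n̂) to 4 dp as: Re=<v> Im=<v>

Re=0.3209 Im=-0.2040

Need the full column D^3_{m',-2} for m'=−3..3 at α=0.8368, β=1.8452, γ=1.3131.
cos(β/2)=0.603750, sin(β/2)=0.797174
d^3_{-3,-2}: single k=1 term ⇒ +0.156644;  D = +0.064475-0.142759i
d^3_{-2,-2}: k∈[0..1] ⇒ +0.048433 -0.422186 = -0.373753;  D = +0.149868+0.342390i
d^3_{-1,-2}: k∈[0..1] ⇒ -0.202226 +0.705115 = +0.502889;  D = -0.477137-0.158864i
d^3_{0,-2}: k∈[0..1] ⇒ +0.462481 -0.806282 = -0.343801;  D = +0.299141-0.169451i
d^3_{1,-2}: k∈[0..1] ⇒ -0.705115 +0.614643 = -0.090472;  D = +0.019620-0.088319i
d^3_{2,-2}: k∈[0..1] ⇒ +0.736031 -0.256637 = +0.479394;  D = +0.277841+0.390671i
d^3_{3,-2}: single k=0 term ⇒ -0.476100;  D = -0.472911-0.055009i
Y_3^{m'}(θ=2.3558,φ=3.9471) and Σ D·Y over m':
  (+0.0645-0.1428i)·(+0.1105+0.0979i)  (+0.1499+0.3424i)·(+0.0145+0.3612i)  (-0.4771-0.1589i)·(-0.2372+0.2470i)  (+0.2991-0.1695i)·(+0.1324+0.0000i)  (+0.0196-0.0883i)·(+0.2372+0.2470i)  (+0.2778+0.3907i)·(+0.0145-0.3612i)  (-0.4729-0.0550i)·(-0.1105+0.0979i)
Y_3^-2(R⁻¹ n̂) = +0.320935-0.203968i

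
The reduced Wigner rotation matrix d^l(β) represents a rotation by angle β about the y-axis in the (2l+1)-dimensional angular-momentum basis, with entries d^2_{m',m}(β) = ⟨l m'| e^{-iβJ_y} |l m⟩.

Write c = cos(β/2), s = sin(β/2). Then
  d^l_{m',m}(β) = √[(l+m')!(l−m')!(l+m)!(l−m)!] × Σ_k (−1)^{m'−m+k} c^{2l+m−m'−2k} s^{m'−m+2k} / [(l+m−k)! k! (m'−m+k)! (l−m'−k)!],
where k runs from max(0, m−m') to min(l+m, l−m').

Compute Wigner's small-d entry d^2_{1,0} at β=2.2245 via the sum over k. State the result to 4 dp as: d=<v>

d=0.5913

d^2_{1,0}(β=2.2245) via Wigner's sum:
Half-angle: c=0.442645, s=0.896697. N=√(6·1·2·2)=4.898979
Admissible k: 0..1 (factorial args all ≥0)
  k=0: (−1)^1·4.8990/(2)·0.4426^3·0.8967^1 = -0.190497
  k=1: (−1)^2·4.8990/(2)·0.4426^1·0.8967^3 = +0.781751
d^2_{1,0}(2.2245) = -0.190497 +0.781751 = +0.591254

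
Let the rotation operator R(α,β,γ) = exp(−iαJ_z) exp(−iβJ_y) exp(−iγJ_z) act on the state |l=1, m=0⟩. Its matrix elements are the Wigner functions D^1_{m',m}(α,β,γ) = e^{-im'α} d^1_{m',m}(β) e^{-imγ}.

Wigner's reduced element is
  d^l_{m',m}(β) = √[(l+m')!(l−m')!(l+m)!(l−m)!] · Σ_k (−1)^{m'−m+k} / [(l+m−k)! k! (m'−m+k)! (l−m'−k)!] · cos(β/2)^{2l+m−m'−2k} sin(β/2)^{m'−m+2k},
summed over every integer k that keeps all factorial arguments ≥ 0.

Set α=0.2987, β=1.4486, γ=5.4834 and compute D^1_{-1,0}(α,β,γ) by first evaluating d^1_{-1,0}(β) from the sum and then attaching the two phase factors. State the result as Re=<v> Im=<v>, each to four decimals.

First d^1_{-1,0}(β=1.4486), then the phase factors e^{-i(-1)α} and e^{-i(0)γ}:
Half-angle: c=0.748963, s=0.662611. N=√(1·2·1·1)=1.414214
Admissible k: 1..1 (factorial args all ≥0)
  k=1: (−1)^0·1.4142/(1)·0.7490^1·0.6626^1 = +0.701834
d^1_{-1,0}(1.4486) = +0.701834
Phases: e^{-i·(-1)·0.2987}=+0.955720+0.294278i, e^{-i·(0)·5.4834}=+1.000000+0.000000i ⇒ D=+0.670757+0.206534i

Re=0.6708 Im=0.2065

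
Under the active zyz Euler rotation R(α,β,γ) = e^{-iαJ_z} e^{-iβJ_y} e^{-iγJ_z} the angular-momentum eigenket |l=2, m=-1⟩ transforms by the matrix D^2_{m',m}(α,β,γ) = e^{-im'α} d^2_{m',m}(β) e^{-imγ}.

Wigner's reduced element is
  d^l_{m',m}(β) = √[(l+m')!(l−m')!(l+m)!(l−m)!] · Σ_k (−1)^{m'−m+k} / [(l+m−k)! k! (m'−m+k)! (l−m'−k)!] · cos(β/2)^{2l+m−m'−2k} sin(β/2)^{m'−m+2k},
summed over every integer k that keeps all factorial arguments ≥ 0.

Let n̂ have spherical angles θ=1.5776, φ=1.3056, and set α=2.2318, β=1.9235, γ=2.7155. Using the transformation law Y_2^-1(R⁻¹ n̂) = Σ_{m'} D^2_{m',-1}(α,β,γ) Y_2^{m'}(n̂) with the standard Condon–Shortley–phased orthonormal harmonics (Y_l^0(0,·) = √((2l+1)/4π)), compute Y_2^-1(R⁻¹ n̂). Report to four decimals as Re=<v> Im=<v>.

Re=-0.0644 Im=-0.3548

Need the full column D^2_{m',-1} for m'=−2..2 at α=2.2318, β=1.9235, γ=2.7155.
cos(β/2)=0.572086, sin(β/2)=0.820194
d^2_{-2,-1}: single k=1 term ⇒ +0.307135;  D = +0.191900+0.239805i
d^2_{-1,-1}: k∈[0..1] ⇒ +0.107113 -0.660505 = -0.553392;  D = -0.128806+0.538193i
d^2_{0,-1}: k∈[0..1] ⇒ -0.376162 +0.773190 = +0.397028;  D = -0.361529+0.164098i
d^2_{1,-1}: k∈[0..1] ⇒ +0.660505 -0.452550 = +0.207956;  D = +0.184099+0.096711i
d^2_{2,-1}: single k=0 term ⇒ -0.631307;  D = +0.111348+0.621410i
Y_2^{m'}(θ=1.5776,φ=1.3056) and Σ D·Y over m':
  (+0.1919+0.2398i)·(-0.3332-0.1954i)  (-0.1288+0.5382i)·(-0.0014+0.0051i)  (-0.3615+0.1641i)·(-0.3153+0.0000i)  (+0.1841+0.0967i)·(+0.0014+0.0051i)  (+0.1113+0.6214i)·(-0.3332+0.1954i)
Y_2^-1(R⁻¹ n̂) = -0.064384-0.354762i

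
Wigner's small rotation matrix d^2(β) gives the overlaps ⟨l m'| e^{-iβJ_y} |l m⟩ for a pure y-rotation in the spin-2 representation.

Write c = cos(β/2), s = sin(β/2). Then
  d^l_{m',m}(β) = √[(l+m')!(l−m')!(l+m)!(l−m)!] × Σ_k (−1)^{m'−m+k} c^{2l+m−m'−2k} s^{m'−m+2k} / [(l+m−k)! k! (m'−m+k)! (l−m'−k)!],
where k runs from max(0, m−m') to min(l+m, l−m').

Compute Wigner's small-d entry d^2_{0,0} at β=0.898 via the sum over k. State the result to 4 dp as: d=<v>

d=0.0825

d^2_{0,0}(β=0.898) via Wigner's sum:
With c≡cos(β/2)=0.900882 and s≡sin(β/2)=0.434065, N=[2·2·2·2]^{1/2}=4.000000
Admissible k: 0..2 (factorial args all ≥0)
  k=0: (−1)^0·4.0000/(4)·0.9009^4·0.4341^0 = +0.658675
  k=1: (−1)^1·4.0000/(1)·0.9009^2·0.4341^2 = -0.611652
  k=2: (−1)^2·4.0000/(4)·0.9009^0·0.4341^4 = +0.035499
d^2_{0,0}(0.898) = +0.658675 -0.611652 +0.035499 = +0.082521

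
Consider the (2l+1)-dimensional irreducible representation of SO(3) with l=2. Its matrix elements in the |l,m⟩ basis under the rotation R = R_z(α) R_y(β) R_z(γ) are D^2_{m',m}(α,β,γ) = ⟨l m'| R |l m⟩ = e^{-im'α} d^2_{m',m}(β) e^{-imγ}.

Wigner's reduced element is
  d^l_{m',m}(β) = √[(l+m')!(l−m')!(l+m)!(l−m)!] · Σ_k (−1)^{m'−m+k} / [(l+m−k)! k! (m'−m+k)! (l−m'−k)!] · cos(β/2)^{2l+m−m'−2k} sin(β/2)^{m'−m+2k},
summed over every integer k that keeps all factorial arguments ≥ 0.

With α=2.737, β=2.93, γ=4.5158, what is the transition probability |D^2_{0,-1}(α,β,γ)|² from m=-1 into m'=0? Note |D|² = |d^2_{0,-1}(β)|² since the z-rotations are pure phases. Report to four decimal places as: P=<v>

P=0.0632

First d^2_{0,-1}(β=2.93), then the phase factors e^{-i(0)α} and e^{-i(-1)γ}:
Half-angle: c=0.105599, s=0.994409. N=√(2·2·1·6)=4.898979
k: max(0,(-1)−(0))=0 … min(2+(-1),2−(0))=1
  k=0: (−1)^1·4.8990/(2)·0.1056^3·0.9944^1 = -0.002868
  k=1: (−1)^2·4.8990/(2)·0.1056^1·0.9944^3 = +0.254349
d^2_{0,-1}(2.93) = -0.002868 +0.254349 = +0.251481
|D^2_{0,-1}|² = |d^2_{0,-1}(β)|² = (+0.251481)² = 0.063243 (the z-rotation phases have unit modulus)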